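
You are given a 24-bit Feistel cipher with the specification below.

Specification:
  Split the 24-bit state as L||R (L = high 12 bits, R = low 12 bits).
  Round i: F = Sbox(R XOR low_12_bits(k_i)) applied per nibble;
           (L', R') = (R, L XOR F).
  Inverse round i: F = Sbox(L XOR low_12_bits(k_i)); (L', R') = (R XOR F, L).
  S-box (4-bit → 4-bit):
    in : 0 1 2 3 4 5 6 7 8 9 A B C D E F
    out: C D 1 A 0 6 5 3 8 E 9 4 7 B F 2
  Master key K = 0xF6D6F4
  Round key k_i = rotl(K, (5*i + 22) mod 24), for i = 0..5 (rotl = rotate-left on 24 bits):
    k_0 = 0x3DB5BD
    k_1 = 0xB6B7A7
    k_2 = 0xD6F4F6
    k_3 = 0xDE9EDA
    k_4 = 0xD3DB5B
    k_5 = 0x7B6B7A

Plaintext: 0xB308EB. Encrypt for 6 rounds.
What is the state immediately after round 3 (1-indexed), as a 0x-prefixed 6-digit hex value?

s_0 = plaintext = 0xB308EB
s_1 = Round(s_0, k_0) = 0x8EB055
s_2 = Round(s_1, k_1) = 0x055BCA
s_3 = Round(s_2, k_2) = 0xBCA2F2
s_4 = Round(s_3, k_3) = 0x2F2CD2
s_5 = Round(s_4, k_4) = 0xCD217C
s_6 = Round(s_5, k_5) = 0x17C517

0xBCA2F2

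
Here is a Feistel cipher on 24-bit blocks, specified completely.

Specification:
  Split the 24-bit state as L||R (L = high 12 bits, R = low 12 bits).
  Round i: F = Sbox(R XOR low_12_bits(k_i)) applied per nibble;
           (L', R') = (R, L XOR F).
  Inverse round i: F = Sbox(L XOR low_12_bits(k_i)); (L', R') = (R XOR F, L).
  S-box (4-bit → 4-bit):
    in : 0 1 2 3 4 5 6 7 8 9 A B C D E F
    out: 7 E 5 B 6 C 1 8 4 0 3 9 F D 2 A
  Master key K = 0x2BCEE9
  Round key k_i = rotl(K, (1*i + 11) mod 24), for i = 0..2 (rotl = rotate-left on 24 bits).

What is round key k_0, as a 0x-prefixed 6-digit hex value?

K = 0x2BCEE9
k_0 = rotl(K, (1*0+11) mod 24) = rotl(K, 11) = 0x77495E

0x77495E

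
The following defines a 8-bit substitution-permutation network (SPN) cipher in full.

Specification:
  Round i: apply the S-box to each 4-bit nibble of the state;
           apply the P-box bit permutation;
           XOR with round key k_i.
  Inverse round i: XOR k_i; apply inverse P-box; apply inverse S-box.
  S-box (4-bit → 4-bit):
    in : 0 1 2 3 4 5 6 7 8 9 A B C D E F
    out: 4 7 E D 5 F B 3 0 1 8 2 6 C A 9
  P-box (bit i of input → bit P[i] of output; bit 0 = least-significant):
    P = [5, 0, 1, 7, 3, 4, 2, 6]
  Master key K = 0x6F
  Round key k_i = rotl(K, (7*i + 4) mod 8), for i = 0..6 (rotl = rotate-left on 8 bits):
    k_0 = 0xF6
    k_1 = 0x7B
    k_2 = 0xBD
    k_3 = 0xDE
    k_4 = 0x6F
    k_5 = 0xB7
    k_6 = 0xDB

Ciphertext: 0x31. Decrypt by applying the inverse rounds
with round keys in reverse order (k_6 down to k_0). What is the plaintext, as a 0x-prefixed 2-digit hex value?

s_0 = ciphertext = 0x31
s_1 = InvRound(s_0, k_6) = 0xF3
s_2 = InvRound(s_1, k_5) = 0xD8
s_3 = InvRound(s_2, k_4) = 0xC5
s_4 = InvRound(s_3, k_3) = 0x7C
s_5 = InvRound(s_4, k_2) = 0xAE
s_6 = InvRound(s_5, k_1) = 0x2E
s_7 = InvRound(s_6, k_0) = 0x6A

0x6A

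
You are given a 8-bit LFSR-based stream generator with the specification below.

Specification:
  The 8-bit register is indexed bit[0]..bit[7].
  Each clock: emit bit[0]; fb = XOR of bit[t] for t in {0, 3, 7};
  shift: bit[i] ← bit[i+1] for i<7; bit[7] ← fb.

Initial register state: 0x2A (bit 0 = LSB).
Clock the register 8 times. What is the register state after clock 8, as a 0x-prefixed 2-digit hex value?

reg_0 = 0x2A
clock 1: out=0, reg = 0x95
clock 2: out=1, reg = 0x4A
clock 3: out=0, reg = 0xA5
clock 4: out=1, reg = 0x52
clock 5: out=0, reg = 0x29
clock 6: out=1, reg = 0x14
clock 7: out=0, reg = 0x0A
clock 8: out=0, reg = 0x85

0x85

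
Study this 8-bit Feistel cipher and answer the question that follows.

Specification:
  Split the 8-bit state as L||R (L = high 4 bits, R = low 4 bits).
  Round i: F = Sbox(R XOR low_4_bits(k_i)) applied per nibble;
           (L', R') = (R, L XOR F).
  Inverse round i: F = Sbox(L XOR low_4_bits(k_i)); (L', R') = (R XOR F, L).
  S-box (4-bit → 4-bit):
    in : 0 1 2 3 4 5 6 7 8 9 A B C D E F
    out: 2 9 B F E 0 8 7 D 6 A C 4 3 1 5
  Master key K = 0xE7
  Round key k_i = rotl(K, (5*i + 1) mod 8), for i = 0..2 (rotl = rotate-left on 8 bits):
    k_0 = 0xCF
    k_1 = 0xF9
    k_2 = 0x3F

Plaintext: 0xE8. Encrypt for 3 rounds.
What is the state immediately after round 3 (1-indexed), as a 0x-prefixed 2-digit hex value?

s_0 = plaintext = 0xE8
s_1 = Round(s_0, k_0) = 0x89
s_2 = Round(s_1, k_1) = 0x9A
s_3 = Round(s_2, k_2) = 0xA9

0xA9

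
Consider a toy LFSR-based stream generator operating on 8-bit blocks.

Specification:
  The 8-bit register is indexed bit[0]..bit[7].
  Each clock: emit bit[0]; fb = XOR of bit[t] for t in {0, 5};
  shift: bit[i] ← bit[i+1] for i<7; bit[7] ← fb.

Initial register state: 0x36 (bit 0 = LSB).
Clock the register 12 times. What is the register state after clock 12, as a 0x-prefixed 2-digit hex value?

reg_0 = 0x36
clock 1: out=0, reg = 0x9B
clock 2: out=1, reg = 0xCD
clock 3: out=1, reg = 0xE6
clock 4: out=0, reg = 0xF3
clock 5: out=1, reg = 0x79
clock 6: out=1, reg = 0x3C
clock 7: out=0, reg = 0x9E
clock 8: out=0, reg = 0x4F
clock 9: out=1, reg = 0xA7
clock 10: out=1, reg = 0x53
clock 11: out=1, reg = 0xA9
clock 12: out=1, reg = 0x54

0x54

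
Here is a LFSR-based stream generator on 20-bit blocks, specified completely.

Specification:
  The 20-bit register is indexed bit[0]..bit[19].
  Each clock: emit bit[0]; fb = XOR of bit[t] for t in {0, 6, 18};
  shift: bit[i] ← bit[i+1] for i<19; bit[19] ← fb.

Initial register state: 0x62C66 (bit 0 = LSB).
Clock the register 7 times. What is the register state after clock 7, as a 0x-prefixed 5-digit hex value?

0xDCC58

reg_0 = 0x62C66
clock 1: out=0, reg = 0x31633
clock 2: out=1, reg = 0x98B19
clock 3: out=1, reg = 0xCC58C
clock 4: out=0, reg = 0xE62C6
clock 5: out=0, reg = 0x73163
clock 6: out=1, reg = 0xB98B1
clock 7: out=1, reg = 0xDCC58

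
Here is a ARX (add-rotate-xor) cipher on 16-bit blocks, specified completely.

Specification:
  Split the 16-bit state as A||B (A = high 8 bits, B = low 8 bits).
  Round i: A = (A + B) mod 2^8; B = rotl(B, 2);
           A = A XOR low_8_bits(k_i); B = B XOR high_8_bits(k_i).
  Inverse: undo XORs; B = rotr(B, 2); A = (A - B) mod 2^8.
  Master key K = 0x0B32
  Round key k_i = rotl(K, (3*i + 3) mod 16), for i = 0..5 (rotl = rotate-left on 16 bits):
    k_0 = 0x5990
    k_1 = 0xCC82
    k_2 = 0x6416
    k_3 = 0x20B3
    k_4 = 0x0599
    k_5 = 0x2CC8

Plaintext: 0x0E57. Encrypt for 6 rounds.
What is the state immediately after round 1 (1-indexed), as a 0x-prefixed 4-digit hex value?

0xF504

s_0 = plaintext = 0x0E57
s_1 = Round(s_0, k_0) = 0xF504
s_2 = Round(s_1, k_1) = 0x7BDC
s_3 = Round(s_2, k_2) = 0x4117
s_4 = Round(s_3, k_3) = 0xEB7C
s_5 = Round(s_4, k_4) = 0xFEF4
s_6 = Round(s_5, k_5) = 0x3AFF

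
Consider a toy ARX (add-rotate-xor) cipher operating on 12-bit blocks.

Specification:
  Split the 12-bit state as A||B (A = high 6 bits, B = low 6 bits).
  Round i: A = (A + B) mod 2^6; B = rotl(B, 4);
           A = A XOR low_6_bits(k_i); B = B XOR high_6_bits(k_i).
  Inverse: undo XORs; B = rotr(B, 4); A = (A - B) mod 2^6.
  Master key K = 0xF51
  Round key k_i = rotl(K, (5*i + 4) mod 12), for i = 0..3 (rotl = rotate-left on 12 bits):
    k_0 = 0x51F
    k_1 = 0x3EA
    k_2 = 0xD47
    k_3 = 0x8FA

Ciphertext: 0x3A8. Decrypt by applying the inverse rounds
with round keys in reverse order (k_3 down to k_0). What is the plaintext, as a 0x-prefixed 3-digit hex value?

0x3BB

s_0 = ciphertext = 0x3A8
s_1 = InvRound(s_0, k_3) = 0x22C
s_2 = InvRound(s_1, k_2) = 0xAA5
s_3 = InvRound(s_2, k_1) = 0x5AA
s_4 = InvRound(s_3, k_0) = 0x3BB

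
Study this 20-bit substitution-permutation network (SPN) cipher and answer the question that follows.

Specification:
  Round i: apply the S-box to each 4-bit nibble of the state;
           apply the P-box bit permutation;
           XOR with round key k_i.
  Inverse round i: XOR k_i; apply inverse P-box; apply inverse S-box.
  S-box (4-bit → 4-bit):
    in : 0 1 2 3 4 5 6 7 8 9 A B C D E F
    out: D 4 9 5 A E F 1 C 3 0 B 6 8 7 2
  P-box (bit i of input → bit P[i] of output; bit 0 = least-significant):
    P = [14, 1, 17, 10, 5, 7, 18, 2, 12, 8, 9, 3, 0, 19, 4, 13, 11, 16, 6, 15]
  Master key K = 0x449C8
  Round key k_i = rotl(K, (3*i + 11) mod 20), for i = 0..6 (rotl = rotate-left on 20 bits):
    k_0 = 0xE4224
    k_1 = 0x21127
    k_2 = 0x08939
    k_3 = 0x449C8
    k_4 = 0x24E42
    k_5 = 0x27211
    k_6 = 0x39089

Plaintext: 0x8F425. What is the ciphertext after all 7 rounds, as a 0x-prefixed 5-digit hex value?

0xD18C8

s_0 = plaintext = 0x8F425
s_1 = Round(s_0, k_0) = 0x4C74A
s_2 = Round(s_1, k_1) = 0xB81B3
s_3 = Round(s_2, k_2) = 0x3638D
s_4 = Round(s_3, k_3) = 0x8779D
s_5 = Round(s_4, k_4) = 0x2DAA3
s_6 = Round(s_5, k_5) = 0x09A11
s_7 = Round(s_6, k_6) = 0xD18C8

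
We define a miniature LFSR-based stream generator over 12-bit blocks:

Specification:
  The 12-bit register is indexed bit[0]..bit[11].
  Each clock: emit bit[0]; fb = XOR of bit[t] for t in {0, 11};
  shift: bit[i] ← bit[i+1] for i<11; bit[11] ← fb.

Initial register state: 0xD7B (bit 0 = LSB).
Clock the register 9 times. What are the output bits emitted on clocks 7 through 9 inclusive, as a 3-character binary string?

reg_0 = 0xD7B
clock 1: out=1, reg = 0x6BD
clock 2: out=1, reg = 0xB5E
clock 3: out=0, reg = 0xDAF
clock 4: out=1, reg = 0x6D7
clock 5: out=1, reg = 0xB6B
clock 6: out=1, reg = 0x5B5
clock 7: out=1, reg = 0xADA
clock 8: out=0, reg = 0xD6D
clock 9: out=1, reg = 0x6B6

101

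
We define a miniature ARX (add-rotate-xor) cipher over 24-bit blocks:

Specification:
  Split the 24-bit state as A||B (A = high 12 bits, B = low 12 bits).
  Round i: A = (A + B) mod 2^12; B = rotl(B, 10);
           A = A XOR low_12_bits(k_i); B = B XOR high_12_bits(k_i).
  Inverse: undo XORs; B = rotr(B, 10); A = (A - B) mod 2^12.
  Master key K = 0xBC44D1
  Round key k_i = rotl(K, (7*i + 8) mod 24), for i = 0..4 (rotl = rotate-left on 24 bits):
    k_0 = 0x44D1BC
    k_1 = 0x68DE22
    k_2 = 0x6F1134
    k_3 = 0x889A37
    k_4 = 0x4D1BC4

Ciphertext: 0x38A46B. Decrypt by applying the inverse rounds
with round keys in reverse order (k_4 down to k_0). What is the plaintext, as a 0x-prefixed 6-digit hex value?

s_0 = ciphertext = 0x38A46B
s_1 = InvRound(s_0, k_4) = 0x5662E8
s_2 = InvRound(s_1, k_3) = 0x5CB986
s_3 = InvRound(s_2, k_2) = 0x720DDF
s_4 = InvRound(s_3, k_1) = 0xBB8D4A
s_5 = InvRound(s_4, k_0) = 0x5E641E

0x5E641E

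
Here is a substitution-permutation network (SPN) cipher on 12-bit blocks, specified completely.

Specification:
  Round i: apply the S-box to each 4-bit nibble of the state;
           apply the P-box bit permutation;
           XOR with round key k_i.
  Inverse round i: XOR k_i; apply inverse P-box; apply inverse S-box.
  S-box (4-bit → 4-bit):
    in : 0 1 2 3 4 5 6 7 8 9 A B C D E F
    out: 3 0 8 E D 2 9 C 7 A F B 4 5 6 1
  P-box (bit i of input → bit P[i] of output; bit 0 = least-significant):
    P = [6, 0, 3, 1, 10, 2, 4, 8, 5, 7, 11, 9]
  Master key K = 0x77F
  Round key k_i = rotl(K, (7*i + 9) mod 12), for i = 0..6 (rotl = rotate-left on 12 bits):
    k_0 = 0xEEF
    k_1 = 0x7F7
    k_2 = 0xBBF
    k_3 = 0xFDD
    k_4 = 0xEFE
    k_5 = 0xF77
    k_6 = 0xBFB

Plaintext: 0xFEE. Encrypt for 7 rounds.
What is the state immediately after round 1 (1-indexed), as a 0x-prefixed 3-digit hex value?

s_0 = plaintext = 0xFEE
s_1 = Round(s_0, k_0) = 0xED2
s_2 = Round(s_1, k_1) = 0xB65
s_3 = Round(s_2, k_2) = 0xC1E
s_4 = Round(s_3, k_3) = 0x7D4
s_5 = Round(s_4, k_4) = 0x0A4
s_6 = Round(s_5, k_5) = 0xA89
s_7 = Round(s_6, k_6) = 0x54C

0xED2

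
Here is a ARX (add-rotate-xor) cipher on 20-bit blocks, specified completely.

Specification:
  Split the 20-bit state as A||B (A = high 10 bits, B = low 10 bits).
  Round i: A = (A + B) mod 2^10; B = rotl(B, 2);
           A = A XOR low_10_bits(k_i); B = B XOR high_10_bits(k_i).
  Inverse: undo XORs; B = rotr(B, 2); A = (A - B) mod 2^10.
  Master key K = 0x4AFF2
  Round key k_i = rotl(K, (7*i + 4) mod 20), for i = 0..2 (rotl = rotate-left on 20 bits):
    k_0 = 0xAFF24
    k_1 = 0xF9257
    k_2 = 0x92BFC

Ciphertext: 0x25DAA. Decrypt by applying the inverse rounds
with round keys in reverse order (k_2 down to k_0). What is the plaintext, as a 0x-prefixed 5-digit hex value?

0xF6C9E

s_0 = ciphertext = 0x25DAA
s_1 = InvRound(s_0, k_2) = 0x9CCF8
s_2 = InvRound(s_1, k_1) = 0xD74C7
s_3 = InvRound(s_2, k_0) = 0xF6C9E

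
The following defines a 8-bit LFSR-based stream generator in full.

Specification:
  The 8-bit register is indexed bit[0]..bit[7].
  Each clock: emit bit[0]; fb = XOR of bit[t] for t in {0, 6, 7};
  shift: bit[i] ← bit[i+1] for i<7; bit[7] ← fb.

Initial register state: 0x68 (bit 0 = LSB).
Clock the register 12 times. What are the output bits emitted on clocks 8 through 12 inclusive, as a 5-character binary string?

reg_0 = 0x68
clock 1: out=0, reg = 0xB4
clock 2: out=0, reg = 0xDA
clock 3: out=0, reg = 0x6D
clock 4: out=1, reg = 0x36
clock 5: out=0, reg = 0x1B
clock 6: out=1, reg = 0x8D
clock 7: out=1, reg = 0x46
clock 8: out=0, reg = 0xA3
clock 9: out=1, reg = 0x51
clock 10: out=1, reg = 0x28
clock 11: out=0, reg = 0x14
clock 12: out=0, reg = 0x0A

01100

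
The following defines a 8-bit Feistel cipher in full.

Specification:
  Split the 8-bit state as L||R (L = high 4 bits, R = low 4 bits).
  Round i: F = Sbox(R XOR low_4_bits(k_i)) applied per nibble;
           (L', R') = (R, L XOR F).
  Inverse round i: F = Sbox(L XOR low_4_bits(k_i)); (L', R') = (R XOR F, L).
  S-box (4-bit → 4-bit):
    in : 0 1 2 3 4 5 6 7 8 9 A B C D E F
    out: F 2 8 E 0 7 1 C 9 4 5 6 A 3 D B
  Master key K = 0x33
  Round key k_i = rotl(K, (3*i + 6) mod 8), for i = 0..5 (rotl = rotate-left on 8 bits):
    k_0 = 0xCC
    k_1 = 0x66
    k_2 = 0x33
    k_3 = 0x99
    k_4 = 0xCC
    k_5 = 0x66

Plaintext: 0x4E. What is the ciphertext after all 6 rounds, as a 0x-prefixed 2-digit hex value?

0x6E

s_0 = plaintext = 0x4E
s_1 = Round(s_0, k_0) = 0xEC
s_2 = Round(s_1, k_1) = 0xCB
s_3 = Round(s_2, k_2) = 0xB5
s_4 = Round(s_3, k_3) = 0x51
s_5 = Round(s_4, k_4) = 0x16
s_6 = Round(s_5, k_5) = 0x6E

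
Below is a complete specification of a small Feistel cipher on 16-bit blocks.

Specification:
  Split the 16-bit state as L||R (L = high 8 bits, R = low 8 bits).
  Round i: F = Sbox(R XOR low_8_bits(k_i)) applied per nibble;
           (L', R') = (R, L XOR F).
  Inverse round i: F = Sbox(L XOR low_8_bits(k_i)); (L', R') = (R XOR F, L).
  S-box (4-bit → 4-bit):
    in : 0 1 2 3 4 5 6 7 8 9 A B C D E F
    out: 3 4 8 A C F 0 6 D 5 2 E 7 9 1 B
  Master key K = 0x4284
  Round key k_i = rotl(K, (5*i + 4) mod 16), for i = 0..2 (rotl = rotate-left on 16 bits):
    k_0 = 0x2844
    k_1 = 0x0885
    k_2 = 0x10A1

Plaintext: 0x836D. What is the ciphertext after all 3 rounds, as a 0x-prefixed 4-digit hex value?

s_0 = plaintext = 0x836D
s_1 = Round(s_0, k_0) = 0x6D06
s_2 = Round(s_1, k_1) = 0x06B7
s_3 = Round(s_2, k_2) = 0xB746

0xB746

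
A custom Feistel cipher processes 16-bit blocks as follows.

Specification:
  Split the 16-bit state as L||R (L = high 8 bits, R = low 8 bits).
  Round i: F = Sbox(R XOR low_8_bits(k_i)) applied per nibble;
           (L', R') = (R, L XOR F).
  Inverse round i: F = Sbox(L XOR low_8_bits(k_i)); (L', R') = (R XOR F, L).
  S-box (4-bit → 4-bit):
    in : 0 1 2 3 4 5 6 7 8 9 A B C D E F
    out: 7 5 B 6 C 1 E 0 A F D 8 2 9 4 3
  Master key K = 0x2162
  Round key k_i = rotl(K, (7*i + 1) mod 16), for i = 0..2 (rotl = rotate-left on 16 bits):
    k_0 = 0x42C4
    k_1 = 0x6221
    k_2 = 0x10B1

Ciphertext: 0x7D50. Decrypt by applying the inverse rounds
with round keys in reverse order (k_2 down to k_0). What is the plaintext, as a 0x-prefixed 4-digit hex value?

0xA16B

s_0 = ciphertext = 0x7D50
s_1 = InvRound(s_0, k_2) = 0x727D
s_2 = InvRound(s_1, k_1) = 0x6B72
s_3 = InvRound(s_2, k_0) = 0xA16B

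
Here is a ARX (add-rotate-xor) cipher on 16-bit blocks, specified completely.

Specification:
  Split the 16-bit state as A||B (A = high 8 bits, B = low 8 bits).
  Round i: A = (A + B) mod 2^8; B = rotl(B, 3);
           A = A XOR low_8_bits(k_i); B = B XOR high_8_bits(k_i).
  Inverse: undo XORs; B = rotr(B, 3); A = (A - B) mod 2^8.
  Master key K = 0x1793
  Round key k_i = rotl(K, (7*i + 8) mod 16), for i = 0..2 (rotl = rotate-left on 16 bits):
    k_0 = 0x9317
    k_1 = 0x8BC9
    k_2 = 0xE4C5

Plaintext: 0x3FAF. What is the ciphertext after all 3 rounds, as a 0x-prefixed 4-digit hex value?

s_0 = plaintext = 0x3FAF
s_1 = Round(s_0, k_0) = 0xF9EE
s_2 = Round(s_1, k_1) = 0x2EFC
s_3 = Round(s_2, k_2) = 0xEF03

0xEF03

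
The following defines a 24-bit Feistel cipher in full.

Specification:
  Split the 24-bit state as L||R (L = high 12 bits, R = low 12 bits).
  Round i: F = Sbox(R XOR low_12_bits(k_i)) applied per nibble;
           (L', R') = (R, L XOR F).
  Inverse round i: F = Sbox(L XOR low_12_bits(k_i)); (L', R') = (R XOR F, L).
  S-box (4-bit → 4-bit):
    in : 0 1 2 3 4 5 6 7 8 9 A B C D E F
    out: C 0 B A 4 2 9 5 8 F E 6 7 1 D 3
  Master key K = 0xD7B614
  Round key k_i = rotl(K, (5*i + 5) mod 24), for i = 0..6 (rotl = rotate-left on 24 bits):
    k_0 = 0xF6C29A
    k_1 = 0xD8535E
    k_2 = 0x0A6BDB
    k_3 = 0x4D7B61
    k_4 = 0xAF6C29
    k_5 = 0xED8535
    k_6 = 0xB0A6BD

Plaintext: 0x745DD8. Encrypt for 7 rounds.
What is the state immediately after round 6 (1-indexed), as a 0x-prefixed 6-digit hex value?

s_0 = plaintext = 0x745DD8
s_1 = Round(s_0, k_0) = 0xDD840E
s_2 = Round(s_1, k_1) = 0x40E8F4
s_3 = Round(s_2, k_2) = 0x8F4EBD
s_4 = Round(s_3, k_3) = 0xEBDAE3
s_5 = Round(s_4, k_4) = 0xAE37C3
s_6 = Round(s_5, k_5) = 0x7C31DA
s_7 = Round(s_6, k_6) = 0x1DA256

0x7C31DA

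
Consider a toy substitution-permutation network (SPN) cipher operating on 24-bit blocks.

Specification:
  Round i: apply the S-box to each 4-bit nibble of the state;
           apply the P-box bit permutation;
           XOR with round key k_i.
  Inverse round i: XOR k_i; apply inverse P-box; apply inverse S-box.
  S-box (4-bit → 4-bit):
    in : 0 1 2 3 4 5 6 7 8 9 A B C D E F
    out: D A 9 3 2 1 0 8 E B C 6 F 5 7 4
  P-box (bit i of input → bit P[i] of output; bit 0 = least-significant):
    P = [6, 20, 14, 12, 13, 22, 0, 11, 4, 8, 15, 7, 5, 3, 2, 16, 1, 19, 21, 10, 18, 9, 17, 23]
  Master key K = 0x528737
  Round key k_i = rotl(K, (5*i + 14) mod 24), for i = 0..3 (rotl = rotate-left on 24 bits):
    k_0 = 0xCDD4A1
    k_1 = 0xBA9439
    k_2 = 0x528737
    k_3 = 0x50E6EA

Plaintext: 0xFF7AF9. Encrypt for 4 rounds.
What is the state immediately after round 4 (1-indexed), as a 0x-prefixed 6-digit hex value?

0x07F136

s_0 = plaintext = 0xFF7AF9
s_1 = Round(s_0, k_0) = 0xFE4460
s_2 = Round(s_1, k_1) = 0x90C573
s_3 = Round(s_2, k_2) = 0xE78949
s_4 = Round(s_3, k_3) = 0x07F136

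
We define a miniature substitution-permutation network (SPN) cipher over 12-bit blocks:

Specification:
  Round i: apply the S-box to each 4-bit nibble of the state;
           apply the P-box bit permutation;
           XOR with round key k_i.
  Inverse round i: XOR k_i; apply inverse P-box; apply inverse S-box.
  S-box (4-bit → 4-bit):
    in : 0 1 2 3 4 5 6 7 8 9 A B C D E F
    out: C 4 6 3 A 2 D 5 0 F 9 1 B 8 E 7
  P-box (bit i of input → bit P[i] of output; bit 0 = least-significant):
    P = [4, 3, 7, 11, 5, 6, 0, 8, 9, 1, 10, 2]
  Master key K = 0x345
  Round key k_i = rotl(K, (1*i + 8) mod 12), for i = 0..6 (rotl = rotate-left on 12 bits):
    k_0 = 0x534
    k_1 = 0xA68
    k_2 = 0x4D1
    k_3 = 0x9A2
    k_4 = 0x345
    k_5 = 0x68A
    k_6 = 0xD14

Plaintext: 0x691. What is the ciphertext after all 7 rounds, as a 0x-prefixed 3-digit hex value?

s_0 = plaintext = 0x691
s_1 = Round(s_0, k_0) = 0x2D1
s_2 = Round(s_1, k_1) = 0xFEA
s_3 = Round(s_2, k_2) = 0xB82
s_4 = Round(s_3, k_3) = 0xB2A
s_5 = Round(s_4, k_4) = 0x914
s_6 = Round(s_5, k_5) = 0x885
s_7 = Round(s_6, k_6) = 0xD1C

0xD1C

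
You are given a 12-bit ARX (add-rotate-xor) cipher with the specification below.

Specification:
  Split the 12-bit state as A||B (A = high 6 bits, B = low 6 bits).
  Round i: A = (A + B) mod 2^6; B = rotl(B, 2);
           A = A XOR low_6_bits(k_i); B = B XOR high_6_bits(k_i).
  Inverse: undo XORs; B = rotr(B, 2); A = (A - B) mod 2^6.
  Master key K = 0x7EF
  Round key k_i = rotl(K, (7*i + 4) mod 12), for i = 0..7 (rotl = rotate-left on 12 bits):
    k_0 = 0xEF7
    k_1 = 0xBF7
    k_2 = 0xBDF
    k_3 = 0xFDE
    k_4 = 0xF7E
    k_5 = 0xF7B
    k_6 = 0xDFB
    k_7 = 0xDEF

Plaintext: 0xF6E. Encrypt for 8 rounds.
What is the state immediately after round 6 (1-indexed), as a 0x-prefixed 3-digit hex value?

0xEF4

s_0 = plaintext = 0xF6E
s_1 = Round(s_0, k_0) = 0x701
s_2 = Round(s_1, k_1) = 0xAAB
s_3 = Round(s_2, k_2) = 0x281
s_4 = Round(s_3, k_3) = 0x57B
s_5 = Round(s_4, k_4) = 0xB92
s_6 = Round(s_5, k_5) = 0xEF4
s_7 = Round(s_6, k_6) = 0x524
s_8 = Round(s_7, k_7) = 0x5E5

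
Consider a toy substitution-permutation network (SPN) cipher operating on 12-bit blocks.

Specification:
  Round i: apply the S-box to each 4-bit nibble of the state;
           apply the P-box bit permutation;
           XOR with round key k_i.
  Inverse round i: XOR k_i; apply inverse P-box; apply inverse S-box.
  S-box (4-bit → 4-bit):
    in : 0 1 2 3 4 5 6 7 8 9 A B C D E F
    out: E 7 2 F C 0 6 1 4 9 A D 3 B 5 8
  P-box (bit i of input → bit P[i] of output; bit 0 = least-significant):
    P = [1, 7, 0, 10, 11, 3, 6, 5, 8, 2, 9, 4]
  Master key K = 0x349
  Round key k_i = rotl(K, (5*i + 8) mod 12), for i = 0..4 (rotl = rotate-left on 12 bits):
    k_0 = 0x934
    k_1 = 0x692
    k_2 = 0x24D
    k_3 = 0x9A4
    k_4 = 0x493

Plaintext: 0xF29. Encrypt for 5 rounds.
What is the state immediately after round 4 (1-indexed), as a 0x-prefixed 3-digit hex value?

0xCE4

s_0 = plaintext = 0xF29
s_1 = Round(s_0, k_0) = 0xD2E
s_2 = Round(s_1, k_1) = 0x78D
s_3 = Round(s_2, k_2) = 0x78F
s_4 = Round(s_3, k_3) = 0xCE4
s_5 = Round(s_4, k_4) = 0x9D6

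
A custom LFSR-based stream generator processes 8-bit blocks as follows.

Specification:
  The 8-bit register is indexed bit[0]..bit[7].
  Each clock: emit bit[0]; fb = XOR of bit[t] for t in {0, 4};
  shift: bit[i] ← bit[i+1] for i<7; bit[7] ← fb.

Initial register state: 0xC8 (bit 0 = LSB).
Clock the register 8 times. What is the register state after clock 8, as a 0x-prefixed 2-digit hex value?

reg_0 = 0xC8
clock 1: out=0, reg = 0x64
clock 2: out=0, reg = 0x32
clock 3: out=0, reg = 0x99
clock 4: out=1, reg = 0x4C
clock 5: out=0, reg = 0x26
clock 6: out=0, reg = 0x13
clock 7: out=1, reg = 0x09
clock 8: out=1, reg = 0x84

0x84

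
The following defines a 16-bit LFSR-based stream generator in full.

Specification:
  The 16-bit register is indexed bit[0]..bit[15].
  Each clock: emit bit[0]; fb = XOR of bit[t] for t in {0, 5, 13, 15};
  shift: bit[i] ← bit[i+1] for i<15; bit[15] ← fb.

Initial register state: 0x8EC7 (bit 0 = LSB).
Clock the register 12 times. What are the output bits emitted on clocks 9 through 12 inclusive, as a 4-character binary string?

0111

reg_0 = 0x8EC7
clock 1: out=1, reg = 0x4763
clock 2: out=1, reg = 0x23B1
clock 3: out=1, reg = 0x91D8
clock 4: out=0, reg = 0xC8EC
clock 5: out=0, reg = 0x6476
clock 6: out=0, reg = 0x323B
clock 7: out=1, reg = 0x991D
clock 8: out=1, reg = 0x4C8E
clock 9: out=0, reg = 0x2647
clock 10: out=1, reg = 0x1323
clock 11: out=1, reg = 0x0991
clock 12: out=1, reg = 0x84C8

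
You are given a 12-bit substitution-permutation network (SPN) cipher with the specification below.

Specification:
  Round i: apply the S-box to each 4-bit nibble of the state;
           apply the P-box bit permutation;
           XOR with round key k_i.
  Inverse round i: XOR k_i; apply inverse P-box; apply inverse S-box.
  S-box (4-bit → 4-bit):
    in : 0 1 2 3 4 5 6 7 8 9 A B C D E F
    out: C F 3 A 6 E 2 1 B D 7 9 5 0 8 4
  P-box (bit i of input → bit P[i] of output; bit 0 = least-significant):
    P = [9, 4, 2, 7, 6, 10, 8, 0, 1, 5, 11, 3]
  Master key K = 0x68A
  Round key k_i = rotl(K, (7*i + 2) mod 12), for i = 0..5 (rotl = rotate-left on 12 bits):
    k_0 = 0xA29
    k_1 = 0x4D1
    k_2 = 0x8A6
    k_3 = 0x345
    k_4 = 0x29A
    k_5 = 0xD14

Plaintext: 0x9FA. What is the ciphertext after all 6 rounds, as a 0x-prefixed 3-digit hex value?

0x3AC

s_0 = plaintext = 0x9FA
s_1 = Round(s_0, k_0) = 0x137
s_2 = Round(s_1, k_1) = 0xAFA
s_3 = Round(s_2, k_2) = 0x390
s_4 = Round(s_3, k_3) = 0x2A8
s_5 = Round(s_4, k_4) = 0x568
s_6 = Round(s_5, k_5) = 0x3AC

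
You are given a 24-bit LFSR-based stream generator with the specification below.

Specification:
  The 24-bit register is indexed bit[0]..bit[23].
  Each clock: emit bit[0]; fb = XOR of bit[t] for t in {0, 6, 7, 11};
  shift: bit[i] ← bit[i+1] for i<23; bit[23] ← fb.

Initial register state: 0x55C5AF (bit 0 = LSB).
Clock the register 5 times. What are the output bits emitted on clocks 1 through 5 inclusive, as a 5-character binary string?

reg_0 = 0x55C5AF
clock 1: out=1, reg = 0x2AE2D7
clock 2: out=1, reg = 0x95716B
clock 3: out=1, reg = 0x4AB8B5
clock 4: out=1, reg = 0xA55C5A
clock 5: out=0, reg = 0x52AE2D

11110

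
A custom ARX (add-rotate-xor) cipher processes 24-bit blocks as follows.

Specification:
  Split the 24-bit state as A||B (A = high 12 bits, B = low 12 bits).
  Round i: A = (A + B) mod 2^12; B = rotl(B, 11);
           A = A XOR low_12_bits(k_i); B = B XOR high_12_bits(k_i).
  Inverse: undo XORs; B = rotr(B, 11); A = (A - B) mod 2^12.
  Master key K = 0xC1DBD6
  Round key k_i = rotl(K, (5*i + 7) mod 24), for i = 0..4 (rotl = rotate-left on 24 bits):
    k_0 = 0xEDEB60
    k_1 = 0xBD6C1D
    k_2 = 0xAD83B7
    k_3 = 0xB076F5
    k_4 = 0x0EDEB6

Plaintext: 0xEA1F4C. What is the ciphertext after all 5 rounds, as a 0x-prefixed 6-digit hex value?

s_0 = plaintext = 0xEA1F4C
s_1 = Round(s_0, k_0) = 0x68D978
s_2 = Round(s_1, k_1) = 0xC18F6A
s_3 = Round(s_2, k_2) = 0x835D6D
s_4 = Round(s_3, k_3) = 0x3575B1
s_5 = Round(s_4, k_4) = 0x7BEA35

0x7BEA35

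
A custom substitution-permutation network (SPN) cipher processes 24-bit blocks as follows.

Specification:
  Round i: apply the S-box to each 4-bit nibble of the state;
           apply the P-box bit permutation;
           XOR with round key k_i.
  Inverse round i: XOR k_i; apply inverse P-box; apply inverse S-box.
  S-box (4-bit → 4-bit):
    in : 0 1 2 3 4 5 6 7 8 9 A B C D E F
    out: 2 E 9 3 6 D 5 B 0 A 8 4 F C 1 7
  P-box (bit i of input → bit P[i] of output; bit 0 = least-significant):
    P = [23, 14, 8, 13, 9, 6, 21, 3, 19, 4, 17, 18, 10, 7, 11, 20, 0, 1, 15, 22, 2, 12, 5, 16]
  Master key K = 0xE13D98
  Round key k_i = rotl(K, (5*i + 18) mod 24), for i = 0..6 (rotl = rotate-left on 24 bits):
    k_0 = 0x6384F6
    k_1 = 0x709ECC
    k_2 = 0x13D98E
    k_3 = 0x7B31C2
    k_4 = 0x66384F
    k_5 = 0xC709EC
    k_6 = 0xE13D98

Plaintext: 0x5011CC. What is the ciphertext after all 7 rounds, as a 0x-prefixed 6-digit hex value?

0x76C1B5

s_0 = plaintext = 0x5011CC
s_1 = Round(s_0, k_0) = 0xD4EF08
s_2 = Round(s_1, k_1) = 0x7B1ABE
s_3 = Round(s_2, k_2) = 0xA6410A
s_4 = Round(s_3, k_3) = 0x7C9913
s_5 = Round(s_4, k_4) = 0x93E890
s_6 = Round(s_5, k_5) = 0xC65DA7
s_7 = Round(s_6, k_6) = 0x76C1B5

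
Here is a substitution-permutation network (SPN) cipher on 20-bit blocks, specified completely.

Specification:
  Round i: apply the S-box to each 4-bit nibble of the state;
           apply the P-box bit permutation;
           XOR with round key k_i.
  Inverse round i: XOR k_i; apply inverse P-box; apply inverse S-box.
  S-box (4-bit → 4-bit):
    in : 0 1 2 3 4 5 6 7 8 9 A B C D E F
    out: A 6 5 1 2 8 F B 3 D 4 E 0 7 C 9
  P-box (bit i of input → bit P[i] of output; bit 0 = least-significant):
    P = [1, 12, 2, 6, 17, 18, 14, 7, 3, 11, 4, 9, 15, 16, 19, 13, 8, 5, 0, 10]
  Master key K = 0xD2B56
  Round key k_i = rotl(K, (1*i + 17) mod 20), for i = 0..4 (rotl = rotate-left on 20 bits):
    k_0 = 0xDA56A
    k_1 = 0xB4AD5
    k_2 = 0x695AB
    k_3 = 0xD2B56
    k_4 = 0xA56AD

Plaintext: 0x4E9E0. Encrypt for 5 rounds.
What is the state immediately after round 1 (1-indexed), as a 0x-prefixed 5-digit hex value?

0x5D792

s_0 = plaintext = 0x4E9E0
s_1 = Round(s_0, k_0) = 0x5D792
s_2 = Round(s_1, k_1) = 0x0845B
s_3 = Round(s_2, k_2) = 0x7094F
s_4 = Round(s_3, k_3) = 0x80C2C
s_5 = Round(s_4, k_4) = 0x9378D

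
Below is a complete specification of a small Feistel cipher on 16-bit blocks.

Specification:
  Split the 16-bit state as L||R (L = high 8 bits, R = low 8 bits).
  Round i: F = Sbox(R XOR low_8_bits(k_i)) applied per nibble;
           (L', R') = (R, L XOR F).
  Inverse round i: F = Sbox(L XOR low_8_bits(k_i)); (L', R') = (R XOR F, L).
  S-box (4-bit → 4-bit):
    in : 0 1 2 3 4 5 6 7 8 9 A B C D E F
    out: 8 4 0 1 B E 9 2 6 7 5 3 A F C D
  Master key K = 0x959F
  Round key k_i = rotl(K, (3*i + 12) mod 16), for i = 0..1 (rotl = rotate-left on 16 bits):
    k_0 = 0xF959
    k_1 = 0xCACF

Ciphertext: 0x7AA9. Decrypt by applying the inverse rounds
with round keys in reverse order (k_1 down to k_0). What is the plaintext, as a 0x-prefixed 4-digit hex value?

s_0 = ciphertext = 0x7AA9
s_1 = InvRound(s_0, k_1) = 0x977A
s_2 = InvRound(s_1, k_0) = 0xD697

0xD697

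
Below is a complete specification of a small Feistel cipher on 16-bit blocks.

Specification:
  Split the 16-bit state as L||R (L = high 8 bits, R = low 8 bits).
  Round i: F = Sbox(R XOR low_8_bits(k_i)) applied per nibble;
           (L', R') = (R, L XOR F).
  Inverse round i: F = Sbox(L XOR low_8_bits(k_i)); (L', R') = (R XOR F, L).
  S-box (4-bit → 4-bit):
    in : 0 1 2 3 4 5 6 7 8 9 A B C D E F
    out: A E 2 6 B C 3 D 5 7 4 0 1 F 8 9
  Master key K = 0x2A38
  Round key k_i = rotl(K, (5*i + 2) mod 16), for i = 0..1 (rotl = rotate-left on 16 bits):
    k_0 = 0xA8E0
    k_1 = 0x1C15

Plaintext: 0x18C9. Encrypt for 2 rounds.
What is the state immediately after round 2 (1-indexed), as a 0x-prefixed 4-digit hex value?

s_0 = plaintext = 0x18C9
s_1 = Round(s_0, k_0) = 0xC93F
s_2 = Round(s_1, k_1) = 0x3FED

0x3FED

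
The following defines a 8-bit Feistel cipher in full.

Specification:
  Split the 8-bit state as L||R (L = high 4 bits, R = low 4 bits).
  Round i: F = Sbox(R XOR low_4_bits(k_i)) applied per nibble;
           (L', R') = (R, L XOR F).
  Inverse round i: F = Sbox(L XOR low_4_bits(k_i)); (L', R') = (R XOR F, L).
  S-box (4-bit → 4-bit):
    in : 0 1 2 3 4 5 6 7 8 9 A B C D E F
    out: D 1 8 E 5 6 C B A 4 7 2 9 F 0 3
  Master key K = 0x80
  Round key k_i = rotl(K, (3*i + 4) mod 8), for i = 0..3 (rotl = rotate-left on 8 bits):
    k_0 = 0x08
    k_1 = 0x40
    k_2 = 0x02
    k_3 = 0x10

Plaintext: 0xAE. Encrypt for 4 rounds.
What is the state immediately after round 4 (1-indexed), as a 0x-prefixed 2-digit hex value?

0xB0

s_0 = plaintext = 0xAE
s_1 = Round(s_0, k_0) = 0xE6
s_2 = Round(s_1, k_1) = 0x62
s_3 = Round(s_2, k_2) = 0x2B
s_4 = Round(s_3, k_3) = 0xB0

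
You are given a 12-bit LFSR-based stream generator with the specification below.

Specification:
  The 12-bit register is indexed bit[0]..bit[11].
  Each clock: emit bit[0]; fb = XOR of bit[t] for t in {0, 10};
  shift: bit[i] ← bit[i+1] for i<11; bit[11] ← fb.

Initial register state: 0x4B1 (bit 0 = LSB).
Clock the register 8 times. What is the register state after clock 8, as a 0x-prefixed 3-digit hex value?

0x704

reg_0 = 0x4B1
clock 1: out=1, reg = 0x258
clock 2: out=0, reg = 0x12C
clock 3: out=0, reg = 0x096
clock 4: out=0, reg = 0x04B
clock 5: out=1, reg = 0x825
clock 6: out=1, reg = 0xC12
clock 7: out=0, reg = 0xE09
clock 8: out=1, reg = 0x704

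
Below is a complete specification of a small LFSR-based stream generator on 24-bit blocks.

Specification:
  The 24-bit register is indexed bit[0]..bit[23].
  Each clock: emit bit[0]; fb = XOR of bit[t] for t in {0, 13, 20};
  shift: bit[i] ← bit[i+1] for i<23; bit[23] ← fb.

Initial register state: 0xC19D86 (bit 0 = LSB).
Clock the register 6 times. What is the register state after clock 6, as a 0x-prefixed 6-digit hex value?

reg_0 = 0xC19D86
clock 1: out=0, reg = 0x60CEC3
clock 2: out=1, reg = 0xB06761
clock 3: out=1, reg = 0xD833B0
clock 4: out=0, reg = 0x6C19D8
clock 5: out=0, reg = 0x360CEC
clock 6: out=0, reg = 0x9B0676

0x9B0676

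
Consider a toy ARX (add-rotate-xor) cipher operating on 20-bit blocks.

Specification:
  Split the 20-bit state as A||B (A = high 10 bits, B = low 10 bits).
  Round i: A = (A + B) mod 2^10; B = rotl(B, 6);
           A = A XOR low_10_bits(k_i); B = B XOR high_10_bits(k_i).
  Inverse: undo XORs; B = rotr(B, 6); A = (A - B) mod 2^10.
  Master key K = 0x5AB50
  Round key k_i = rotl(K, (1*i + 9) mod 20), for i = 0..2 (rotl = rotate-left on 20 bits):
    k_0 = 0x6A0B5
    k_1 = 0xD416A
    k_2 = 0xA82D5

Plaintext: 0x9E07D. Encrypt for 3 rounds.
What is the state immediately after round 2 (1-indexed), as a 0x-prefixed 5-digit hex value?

s_0 = plaintext = 0x9E07D
s_1 = Round(s_0, k_0) = 0x902EF
s_2 = Round(s_1, k_1) = 0x114BE
s_3 = Round(s_2, k_2) = 0xF592B

0x114BE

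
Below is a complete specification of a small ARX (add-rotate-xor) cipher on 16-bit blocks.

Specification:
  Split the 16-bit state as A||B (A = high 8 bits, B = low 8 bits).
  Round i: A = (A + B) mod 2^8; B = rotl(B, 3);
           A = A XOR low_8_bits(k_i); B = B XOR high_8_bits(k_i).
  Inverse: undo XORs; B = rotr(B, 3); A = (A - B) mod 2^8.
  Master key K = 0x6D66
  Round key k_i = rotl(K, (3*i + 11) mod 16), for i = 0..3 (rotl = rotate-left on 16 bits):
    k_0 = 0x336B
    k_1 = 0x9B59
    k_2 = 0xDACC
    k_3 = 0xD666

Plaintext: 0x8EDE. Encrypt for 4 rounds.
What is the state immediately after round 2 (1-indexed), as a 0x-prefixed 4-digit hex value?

0x95B5

s_0 = plaintext = 0x8EDE
s_1 = Round(s_0, k_0) = 0x07C5
s_2 = Round(s_1, k_1) = 0x95B5
s_3 = Round(s_2, k_2) = 0x8677
s_4 = Round(s_3, k_3) = 0x9B6D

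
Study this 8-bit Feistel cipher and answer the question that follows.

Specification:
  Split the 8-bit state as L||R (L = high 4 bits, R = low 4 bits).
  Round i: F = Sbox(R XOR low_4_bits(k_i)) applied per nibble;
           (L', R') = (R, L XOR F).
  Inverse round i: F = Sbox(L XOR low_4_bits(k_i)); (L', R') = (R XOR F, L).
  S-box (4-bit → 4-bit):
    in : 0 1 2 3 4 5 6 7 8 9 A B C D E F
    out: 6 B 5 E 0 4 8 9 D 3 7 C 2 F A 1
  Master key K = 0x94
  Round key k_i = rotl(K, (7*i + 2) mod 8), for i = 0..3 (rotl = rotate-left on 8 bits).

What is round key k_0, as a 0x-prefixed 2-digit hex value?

0x52

K = 0x94
k_0 = rotl(K, (7*0+2) mod 8) = rotl(K, 2) = 0x52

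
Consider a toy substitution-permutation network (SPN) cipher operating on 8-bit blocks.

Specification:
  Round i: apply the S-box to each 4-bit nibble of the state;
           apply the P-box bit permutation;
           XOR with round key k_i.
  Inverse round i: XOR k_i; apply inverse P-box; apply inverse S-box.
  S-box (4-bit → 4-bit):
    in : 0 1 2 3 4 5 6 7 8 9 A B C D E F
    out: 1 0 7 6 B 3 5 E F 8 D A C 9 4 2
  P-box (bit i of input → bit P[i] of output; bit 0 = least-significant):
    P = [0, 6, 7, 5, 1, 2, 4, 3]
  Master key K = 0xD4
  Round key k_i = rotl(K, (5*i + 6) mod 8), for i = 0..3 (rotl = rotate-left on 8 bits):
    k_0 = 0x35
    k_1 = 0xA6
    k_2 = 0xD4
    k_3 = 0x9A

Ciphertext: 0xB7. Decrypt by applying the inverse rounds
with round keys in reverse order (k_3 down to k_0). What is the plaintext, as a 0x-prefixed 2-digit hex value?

0x7F

s_0 = ciphertext = 0xB7
s_1 = InvRound(s_0, k_3) = 0xBD
s_2 = InvRound(s_1, k_2) = 0x94
s_3 = InvRound(s_2, k_1) = 0x69
s_4 = InvRound(s_3, k_0) = 0x7F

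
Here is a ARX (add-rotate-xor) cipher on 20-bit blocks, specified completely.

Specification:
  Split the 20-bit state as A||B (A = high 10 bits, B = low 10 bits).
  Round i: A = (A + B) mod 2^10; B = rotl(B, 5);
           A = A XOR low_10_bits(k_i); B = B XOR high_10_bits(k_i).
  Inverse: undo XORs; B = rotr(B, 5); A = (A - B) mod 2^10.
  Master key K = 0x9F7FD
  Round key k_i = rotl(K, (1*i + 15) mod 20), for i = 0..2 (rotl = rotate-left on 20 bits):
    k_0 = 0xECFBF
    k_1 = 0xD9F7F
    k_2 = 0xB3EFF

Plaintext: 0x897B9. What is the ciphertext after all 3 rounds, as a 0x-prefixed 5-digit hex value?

0xB32BA

s_0 = plaintext = 0x897B9
s_1 = Round(s_0, k_0) = 0x9848E
s_2 = Round(s_1, k_1) = 0x642A3
s_3 = Round(s_2, k_2) = 0xB32BA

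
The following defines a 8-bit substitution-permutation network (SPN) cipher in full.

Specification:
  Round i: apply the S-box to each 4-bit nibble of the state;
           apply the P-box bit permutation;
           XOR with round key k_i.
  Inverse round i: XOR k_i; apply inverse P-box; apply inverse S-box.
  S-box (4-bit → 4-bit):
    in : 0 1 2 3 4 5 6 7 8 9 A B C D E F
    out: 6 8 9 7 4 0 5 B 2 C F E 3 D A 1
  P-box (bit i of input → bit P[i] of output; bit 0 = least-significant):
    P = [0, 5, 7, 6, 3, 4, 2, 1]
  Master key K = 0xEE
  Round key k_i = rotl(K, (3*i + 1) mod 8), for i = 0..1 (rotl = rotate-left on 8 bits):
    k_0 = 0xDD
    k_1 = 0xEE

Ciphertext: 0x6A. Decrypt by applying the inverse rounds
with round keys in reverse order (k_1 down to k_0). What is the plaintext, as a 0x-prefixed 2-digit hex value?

0xC6

s_0 = ciphertext = 0x6A
s_1 = InvRound(s_0, k_1) = 0x44
s_2 = InvRound(s_1, k_0) = 0xC6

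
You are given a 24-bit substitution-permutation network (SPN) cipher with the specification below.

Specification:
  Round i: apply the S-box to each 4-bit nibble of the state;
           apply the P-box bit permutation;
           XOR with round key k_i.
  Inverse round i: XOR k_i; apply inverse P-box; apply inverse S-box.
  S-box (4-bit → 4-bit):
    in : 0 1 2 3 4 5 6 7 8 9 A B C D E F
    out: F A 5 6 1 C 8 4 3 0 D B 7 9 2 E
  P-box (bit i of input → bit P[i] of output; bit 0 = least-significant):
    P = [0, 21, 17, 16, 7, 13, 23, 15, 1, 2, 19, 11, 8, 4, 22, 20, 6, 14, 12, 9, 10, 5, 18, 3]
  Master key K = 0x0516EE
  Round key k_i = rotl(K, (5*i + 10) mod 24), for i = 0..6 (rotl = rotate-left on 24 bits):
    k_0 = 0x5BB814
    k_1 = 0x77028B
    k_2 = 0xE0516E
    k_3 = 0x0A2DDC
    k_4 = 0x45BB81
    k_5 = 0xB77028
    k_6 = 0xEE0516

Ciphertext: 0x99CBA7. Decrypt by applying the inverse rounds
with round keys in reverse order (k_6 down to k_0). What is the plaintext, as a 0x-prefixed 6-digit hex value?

0xD9E96F

s_0 = ciphertext = 0x99CBA7
s_1 = InvRound(s_0, k_6) = 0xC1F6D0
s_2 = InvRound(s_1, k_5) = 0x0DF9D3
s_3 = InvRound(s_2, k_4) = 0x9B3299
s_4 = InvRound(s_3, k_3) = 0x4AD17D
s_5 = InvRound(s_4, k_2) = 0x99E25C
s_6 = InvRound(s_5, k_1) = 0x783C0C
s_7 = InvRound(s_6, k_0) = 0xD9E96F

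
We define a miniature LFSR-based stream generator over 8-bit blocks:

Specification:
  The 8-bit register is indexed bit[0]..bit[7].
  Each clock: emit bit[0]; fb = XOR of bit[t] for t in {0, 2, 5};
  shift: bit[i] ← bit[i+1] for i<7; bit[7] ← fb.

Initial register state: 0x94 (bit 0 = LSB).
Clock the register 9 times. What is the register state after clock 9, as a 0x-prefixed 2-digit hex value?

0x0E

reg_0 = 0x94
clock 1: out=0, reg = 0xCA
clock 2: out=0, reg = 0x65
clock 3: out=1, reg = 0xB2
clock 4: out=0, reg = 0xD9
clock 5: out=1, reg = 0xEC
clock 6: out=0, reg = 0x76
clock 7: out=0, reg = 0x3B
clock 8: out=1, reg = 0x1D
clock 9: out=1, reg = 0x0E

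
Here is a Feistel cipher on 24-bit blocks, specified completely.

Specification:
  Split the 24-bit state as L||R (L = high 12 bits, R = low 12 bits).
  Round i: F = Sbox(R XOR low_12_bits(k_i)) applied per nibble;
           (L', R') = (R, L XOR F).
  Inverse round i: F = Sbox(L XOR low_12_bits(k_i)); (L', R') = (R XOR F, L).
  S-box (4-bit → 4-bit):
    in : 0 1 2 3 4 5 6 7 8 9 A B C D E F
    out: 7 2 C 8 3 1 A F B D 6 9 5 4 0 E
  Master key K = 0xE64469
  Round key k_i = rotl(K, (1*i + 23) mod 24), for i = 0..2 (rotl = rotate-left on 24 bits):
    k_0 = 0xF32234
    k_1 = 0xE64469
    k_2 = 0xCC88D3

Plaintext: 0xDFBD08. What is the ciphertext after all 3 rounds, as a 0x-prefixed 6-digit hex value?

0x22759D

s_0 = plaintext = 0xDFBD08
s_1 = Round(s_0, k_0) = 0xD0837E
s_2 = Round(s_1, k_1) = 0x37E227
s_3 = Round(s_2, k_2) = 0x22759D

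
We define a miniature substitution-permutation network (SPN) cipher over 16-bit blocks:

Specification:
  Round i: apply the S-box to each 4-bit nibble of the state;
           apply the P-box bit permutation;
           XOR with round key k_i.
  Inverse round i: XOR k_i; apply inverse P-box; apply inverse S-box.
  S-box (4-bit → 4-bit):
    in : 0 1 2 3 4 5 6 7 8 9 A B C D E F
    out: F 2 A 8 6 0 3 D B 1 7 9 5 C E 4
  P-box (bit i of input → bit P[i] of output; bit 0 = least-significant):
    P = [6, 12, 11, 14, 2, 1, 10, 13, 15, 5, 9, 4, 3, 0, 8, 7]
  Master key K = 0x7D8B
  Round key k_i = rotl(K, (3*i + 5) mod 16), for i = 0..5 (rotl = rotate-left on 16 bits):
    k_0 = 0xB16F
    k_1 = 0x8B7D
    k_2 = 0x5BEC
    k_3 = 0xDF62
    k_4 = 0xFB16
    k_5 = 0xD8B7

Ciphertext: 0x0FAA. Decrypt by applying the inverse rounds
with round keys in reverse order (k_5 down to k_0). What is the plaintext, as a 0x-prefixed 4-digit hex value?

s_0 = ciphertext = 0x0FAA
s_1 = InvRound(s_0, k_5) = 0xA7C2
s_2 = InvRound(s_1, k_4) = 0x33C0
s_3 = InvRound(s_2, k_3) = 0x36ED
s_4 = InvRound(s_3, k_2) = 0x45DD
s_5 = InvRound(s_4, k_1) = 0x3AFD
s_6 = InvRound(s_5, k_0) = 0xD71F

0xD71F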